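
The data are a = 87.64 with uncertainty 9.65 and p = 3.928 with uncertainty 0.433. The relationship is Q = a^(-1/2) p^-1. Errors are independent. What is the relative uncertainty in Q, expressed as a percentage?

Since Q is a product/quotient, work with relative uncertainties:
  (−½·δa/a)² = (-0.5×0.110)² = 0.00303;  (-1·δp/p)² = (-1×0.110)² = 0.0122
δQ/Q = √(0.0152) = 0.123

12.3%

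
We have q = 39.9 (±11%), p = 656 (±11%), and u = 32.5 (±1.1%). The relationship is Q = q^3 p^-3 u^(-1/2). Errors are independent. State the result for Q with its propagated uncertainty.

Since Q is a product/quotient, work with relative uncertainties:
  (3·δq/q)² = (3×0.110)² = 0.109;  (-3·δp/p)² = (-3×0.110)² = 0.109;  (−½·δu/u)² = (-0.5×0.0110)² = 3.03e-05
δQ/Q = √(0.218) = 0.467
Q = 3.95e-05, so δQ = 0.467 × 3.95e-05 = 1.84e-05.

(3.95 ± 1.84) × 10^-5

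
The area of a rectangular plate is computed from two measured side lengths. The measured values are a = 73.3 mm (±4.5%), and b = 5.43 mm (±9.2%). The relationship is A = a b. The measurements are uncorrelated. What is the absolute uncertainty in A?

40.8 mm^2

Products/powers → add relative errors in quadrature, weighted by exponent:
  (1·δa/a)² = (1×0.0450)² = 0.00202;  (1·δb/b)² = (1×0.0920)² = 0.00846
δA/A = √(0.0105) = 0.102
A = 398 mm^2, so δA = 0.102 × 398 = 40.8 mm^2.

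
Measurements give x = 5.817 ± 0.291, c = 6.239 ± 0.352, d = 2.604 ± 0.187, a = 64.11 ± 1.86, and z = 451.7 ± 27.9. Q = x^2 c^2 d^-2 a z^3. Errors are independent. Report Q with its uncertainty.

Q is a product of powers, so relative uncertainties combine in quadrature:
  (2·δx/x)² = (2×0.0500)² = 0.0100;  (2·δc/c)² = (2×0.0564)² = 0.0127;  (-2·δd/d)² = (-2×0.0718)² = 0.0206;  (1·δa/a)² = (1×0.0290)² = 0.000842;  (3·δz/z)² = (3×0.0618)² = 0.0343
δQ/Q = √(0.0785) = 0.280
Q = 1.148e+12, so δQ = 0.280 × 1.148e+12 = 3.22e+11.

(1.148 ± 0.322) × 10^12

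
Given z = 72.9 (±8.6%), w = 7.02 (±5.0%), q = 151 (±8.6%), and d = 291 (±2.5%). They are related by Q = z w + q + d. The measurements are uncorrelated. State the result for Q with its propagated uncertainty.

Let p = z·w = 512. δp/p = √((1·δz/z)² + (1·δw/w)²) = √(0.00740 + 0.00250) = 0.0995, so δp = 50.9.
Q = p + q + d: δQ = √(δp² + δq² + δd²) = √(2590 + 169 + 52.9) = 53.0
Q = 954.

954 ± 53.0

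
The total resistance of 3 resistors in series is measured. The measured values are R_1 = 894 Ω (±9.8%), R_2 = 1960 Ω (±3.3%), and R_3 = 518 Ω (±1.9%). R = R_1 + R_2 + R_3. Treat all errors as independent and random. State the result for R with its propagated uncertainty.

3370 ± 109 Ω

R is a linear combination, so absolute uncertainties add in quadrature:
  (δR_1)² = 7680;  (δR_2)² = 4180;  (δR_3)² = 96.9
δR = √(12000) = 109 Ω
R = 3370 Ω.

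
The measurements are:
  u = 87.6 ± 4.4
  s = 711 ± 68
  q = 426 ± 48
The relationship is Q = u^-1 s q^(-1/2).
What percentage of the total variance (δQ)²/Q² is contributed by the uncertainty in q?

(δQ/Q)² = (-1·δu/u)² + (1·δs/s)² + (−½·δq/q)²
  u term: (-1×0.0502)² = 0.00252
  s term: (1×0.0956)² = 0.00915
  q term: (-0.5×0.113)² = 0.00317
Total = 0.0148. Share from q = 0.00317/0.0148 = 0.214.

21.4%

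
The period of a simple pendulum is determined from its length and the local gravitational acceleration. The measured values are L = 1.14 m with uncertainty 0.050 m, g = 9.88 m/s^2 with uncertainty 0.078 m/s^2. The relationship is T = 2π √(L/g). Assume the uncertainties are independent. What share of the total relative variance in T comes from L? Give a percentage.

(δT/T)² = (½·δL/L)² + (−½·δg/g)²
  L term: (0.5×0.0439)² = 0.000481
  g term: (-0.5×0.00789)² = 1.56e-05
Total = 0.000496. Share from L = 0.000481/0.000496 = 0.969.

96.9%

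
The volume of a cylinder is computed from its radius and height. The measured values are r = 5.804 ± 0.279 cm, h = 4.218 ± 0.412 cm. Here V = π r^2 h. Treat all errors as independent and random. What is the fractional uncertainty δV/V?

Each factor contributes (exponent × relative error)² to (δV/V)²:
  (2·δr/r)² = (2×0.0481)² = 0.00924;  (1·δh/h)² = (1×0.0977)² = 0.00954
δV/V = √(0.0188) = 0.137

0.137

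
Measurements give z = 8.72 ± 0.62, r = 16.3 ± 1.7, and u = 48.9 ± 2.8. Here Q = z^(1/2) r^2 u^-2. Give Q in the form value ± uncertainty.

Q is a product of powers, so relative uncertainties combine in quadrature:
  (½·δz/z)² = (0.5×0.0711)² = 0.00126;  (2·δr/r)² = (2×0.104)² = 0.0435;  (-2·δu/u)² = (-2×0.0573)² = 0.0131
δQ/Q = √(0.0579) = 0.241
Q = 0.328, so δQ = 0.241 × 0.328 = 0.0789.

0.328 ± 0.0789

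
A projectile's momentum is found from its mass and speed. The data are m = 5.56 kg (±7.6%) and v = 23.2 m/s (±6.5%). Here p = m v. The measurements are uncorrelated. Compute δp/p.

Products/powers → add relative errors in quadrature, weighted by exponent:
  (1·δm/m)² = (1×0.0760)² = 0.00578;  (1·δv/v)² = (1×0.0650)² = 0.00423
δp/p = √(0.0100) = 0.100

0.100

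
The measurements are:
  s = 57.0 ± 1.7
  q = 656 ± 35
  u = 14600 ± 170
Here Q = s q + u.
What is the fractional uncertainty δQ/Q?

Let p = s·q = 37400. δp/p = √((1·δs/s)² + (1·δq/q)²) = √(0.000890 + 0.00285) = 0.0611, so δp = 2290.
Q = p + u: δQ = √(δp² + δu²) = √(5.22e+06 + 28900) = 2290
Q = 52000, so δQ/Q = 2290/52000 = 0.0441.

0.0441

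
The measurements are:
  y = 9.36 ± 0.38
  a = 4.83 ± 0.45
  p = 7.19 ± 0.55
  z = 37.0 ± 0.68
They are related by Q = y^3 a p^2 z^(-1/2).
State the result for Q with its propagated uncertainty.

33700 ± 7300

Each factor contributes (exponent × relative error)² to (δQ/Q)²:
  (3·δy/y)² = (3×0.0406)² = 0.0148;  (1·δa/a)² = (1×0.0932)² = 0.00868;  (2·δp/p)² = (2×0.0765)² = 0.0234;  (−½·δz/z)² = (-0.5×0.0184)² = 8.44e-05
δQ/Q = √(0.0470) = 0.217
Q = 33700, so δQ = 0.217 × 33700 = 7300.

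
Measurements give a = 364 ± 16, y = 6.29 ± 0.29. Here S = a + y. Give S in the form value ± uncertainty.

370 ± 16.0

Sums and differences: (δS)² = Σ (cᵢ δxᵢ)².
  (δa)² = 256;  (δy)² = 0.0841
δS = √(256) = 16.0
S = 370.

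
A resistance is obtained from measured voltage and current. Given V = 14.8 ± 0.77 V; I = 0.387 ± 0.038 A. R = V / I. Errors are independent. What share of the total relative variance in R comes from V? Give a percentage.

(δR/R)² = (1·δV/V)² + (-1·δI/I)²
  V term: (1×0.0520)² = 0.00271
  I term: (-1×0.0982)² = 0.00964
Total = 0.0123. Share from V = 0.00271/0.0123 = 0.219.

21.9%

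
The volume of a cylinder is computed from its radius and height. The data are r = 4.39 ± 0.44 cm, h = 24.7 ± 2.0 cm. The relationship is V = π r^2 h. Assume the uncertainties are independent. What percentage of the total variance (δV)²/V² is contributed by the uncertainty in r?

(δV/V)² = (2·δr/r)² + (1·δh/h)²
  r term: (2×0.100)² = 0.0402
  h term: (1×0.0810)² = 0.00656
Total = 0.0467. Share from r = 0.0402/0.0467 = 0.860.

86.0%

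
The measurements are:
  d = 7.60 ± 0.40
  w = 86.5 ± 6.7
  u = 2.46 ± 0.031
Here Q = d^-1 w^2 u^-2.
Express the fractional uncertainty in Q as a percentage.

16.6%

Q is a product of powers, so relative uncertainties combine in quadrature:
  (-1·δd/d)² = (-1×0.0526)² = 0.00277;  (2·δw/w)² = (2×0.0775)² = 0.0240;  (-2·δu/u)² = (-2×0.0126)² = 0.000635
δQ/Q = √(0.0274) = 0.166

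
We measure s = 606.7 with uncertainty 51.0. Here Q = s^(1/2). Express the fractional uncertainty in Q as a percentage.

4.20%

Q ∝ s^(1/2), so δQ/Q = |½| · δs/s = 0.5 × 0.0841 = 0.0420.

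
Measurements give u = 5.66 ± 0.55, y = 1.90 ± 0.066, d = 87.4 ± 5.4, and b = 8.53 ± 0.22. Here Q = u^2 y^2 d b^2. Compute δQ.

1.63e+05

Each factor contributes (exponent × relative error)² to (δQ/Q)²:
  (2·δu/u)² = (2×0.0972)² = 0.0378;  (2·δy/y)² = (2×0.0347)² = 0.00483;  (1·δd/d)² = (1×0.0618)² = 0.00382;  (2·δb/b)² = (2×0.0258)² = 0.00266
δQ/Q = √(0.0491) = 0.222
Q = 7.35e+05, so δQ = 0.222 × 7.35e+05 = 1.63e+05.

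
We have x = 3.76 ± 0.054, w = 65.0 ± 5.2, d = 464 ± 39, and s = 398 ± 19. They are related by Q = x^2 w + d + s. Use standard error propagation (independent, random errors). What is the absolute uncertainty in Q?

89.3

Let p = x^2·w = 919. δp/p = √((2·δx/x)² + (1·δw/w)²) = √(0.000825 + 0.00640) = 0.0850, so δp = 78.1.
Q = p + d + s: δQ = √(δp² + δd² + δs²) = √(6100 + 1520 + 361) = 89.3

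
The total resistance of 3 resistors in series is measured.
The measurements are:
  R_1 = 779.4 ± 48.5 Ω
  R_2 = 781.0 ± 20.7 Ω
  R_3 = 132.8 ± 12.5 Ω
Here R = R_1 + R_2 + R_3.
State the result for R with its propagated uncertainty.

1693 ± 54.2 Ω

Sums and differences: (δR)² = Σ (cᵢ δxᵢ)².
  (δR_1)² = 2350;  (δR_2)² = 428;  (δR_3)² = 156
δR = √(2940) = 54.2 Ω
R = 1693 Ω.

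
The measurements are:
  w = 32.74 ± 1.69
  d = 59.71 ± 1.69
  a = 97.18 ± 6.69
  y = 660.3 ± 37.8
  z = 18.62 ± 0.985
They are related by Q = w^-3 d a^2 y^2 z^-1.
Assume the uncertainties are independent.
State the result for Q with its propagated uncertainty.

376200 ± 91900

Products/powers → add relative errors in quadrature, weighted by exponent:
  (-3·δw/w)² = (-3×0.0516)² = 0.0240;  (1·δd/d)² = (1×0.0283)² = 0.000801;  (2·δa/a)² = (2×0.0688)² = 0.0190;  (2·δy/y)² = (2×0.0572)² = 0.0131;  (-1·δz/z)² = (-1×0.0529)² = 0.00280
δQ/Q = √(0.0596) = 0.244
Q = 376200, so δQ = 0.244 × 376200 = 91900.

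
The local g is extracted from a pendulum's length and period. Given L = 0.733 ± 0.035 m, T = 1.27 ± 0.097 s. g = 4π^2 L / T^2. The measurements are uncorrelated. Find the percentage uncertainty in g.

16.0%

Products/powers → add relative errors in quadrature, weighted by exponent:
  (1·δL/L)² = (1×0.0477)² = 0.00228;  (-2·δT/T)² = (-2×0.0764)² = 0.0233
δg/g = √(0.0256) = 0.160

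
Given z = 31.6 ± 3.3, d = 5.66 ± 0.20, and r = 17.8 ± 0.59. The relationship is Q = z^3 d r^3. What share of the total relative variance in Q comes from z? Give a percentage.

(δQ/Q)² = (3·δz/z)² + (1·δd/d)² + (3·δr/r)²
  z term: (3×0.104)² = 0.0982
  d term: (1×0.0353)² = 0.00125
  r term: (3×0.0331)² = 0.00989
Total = 0.109. Share from z = 0.0982/0.109 = 0.898.

89.8%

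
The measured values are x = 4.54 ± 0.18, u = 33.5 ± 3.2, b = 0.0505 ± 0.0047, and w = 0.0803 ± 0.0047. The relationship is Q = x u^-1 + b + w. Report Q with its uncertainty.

Let p = x·u^-1 = 0.136. δp/p = √((1·δx/x)² + (-1·δu/u)²) = √(0.00157 + 0.00912) = 0.103, so δp = 0.0140.
Q = p + b + w: δQ = √(δp² + δb² + δw²) = √(0.000196 + 2.21e-05 + 2.21e-05) = 0.0155
Q = 0.266.

0.266 ± 0.0155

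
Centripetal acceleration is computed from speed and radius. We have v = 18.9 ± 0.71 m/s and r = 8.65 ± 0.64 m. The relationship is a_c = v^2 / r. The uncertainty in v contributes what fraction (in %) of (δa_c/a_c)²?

50.8%

(δa_c/a_c)² = (2·δv/v)² + (-1·δr/r)²
  v term: (2×0.0376)² = 0.00564
  r term: (-1×0.0740)² = 0.00547
Total = 0.0111. Share from v = 0.00564/0.0111 = 0.508.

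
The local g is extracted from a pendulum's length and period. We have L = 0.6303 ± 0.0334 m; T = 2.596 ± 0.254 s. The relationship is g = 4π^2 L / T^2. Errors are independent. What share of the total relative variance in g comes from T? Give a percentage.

93.2%

(δg/g)² = (1·δL/L)² + (-2·δT/T)²
  L term: (1×0.0530)² = 0.00281
  T term: (-2×0.0978)² = 0.0383
Total = 0.0411. Share from T = 0.0383/0.0411 = 0.932.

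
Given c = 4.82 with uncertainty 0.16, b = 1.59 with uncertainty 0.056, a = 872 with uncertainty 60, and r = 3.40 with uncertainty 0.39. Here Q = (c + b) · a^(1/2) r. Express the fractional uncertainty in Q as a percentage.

Let u = c + b = 6.41. δu = √(δc² + δb²) = √(0.0256 + 0.00314) = 0.170, so δu/u = 0.0264.
Q is then a monomial in u, a, r:
δQ/Q = √((δu/u)² + (½·δa/a)² + (1·δr/r)²) = √(0.000699 + 0.00118 + 0.0132) = 0.123

12.3%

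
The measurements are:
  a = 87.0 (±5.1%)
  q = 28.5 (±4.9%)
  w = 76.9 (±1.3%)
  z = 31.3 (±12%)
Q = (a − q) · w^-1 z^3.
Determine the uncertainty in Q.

Let u = a − q = 58.5. δu = √(δa² + δq²) = √(19.7 + 1.95) = 4.65, so δu/u = 0.0795.
Q is then a monomial in u, w, z:
δQ/Q = √((δu/u)² + (-1·δw/w)² + (3·δz/z)²) = √(0.00632 + 0.000169 + 0.130) = 0.369
Q = 23300, so δQ = 0.369 × 23300 = 8610.

8610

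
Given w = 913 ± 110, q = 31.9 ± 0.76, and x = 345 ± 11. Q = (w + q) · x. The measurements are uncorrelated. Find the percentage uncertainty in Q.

12.1%

Let u = w + q = 945. δu = √(δw² + δq²) = √(12100 + 0.578) = 110, so δu/u = 0.116.
Q is then a monomial in u, x:
δQ/Q = √((δu/u)² + (1·δx/x)²) = √(0.0136 + 0.00102) = 0.121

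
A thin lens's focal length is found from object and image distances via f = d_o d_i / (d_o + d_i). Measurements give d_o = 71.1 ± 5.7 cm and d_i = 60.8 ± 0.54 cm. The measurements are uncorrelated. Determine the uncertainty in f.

∂f/∂d_o = (d_i/(d_o+d_i))² = 0.212;  ∂f/∂d_i = (d_o/(d_o+d_i))² = 0.291
δf = √((∂f/∂d_o · δd_o)² + (∂f/∂d_i · δd_i)²) = √(1.47 + 0.0246) = 1.22 cm

1.22 cm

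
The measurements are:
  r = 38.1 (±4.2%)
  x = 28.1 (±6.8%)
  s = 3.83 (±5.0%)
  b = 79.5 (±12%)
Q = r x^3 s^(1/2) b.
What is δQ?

Q is a product of powers, so relative uncertainties combine in quadrature:
  (1·δr/r)² = (1×0.0420)² = 0.00176;  (3·δx/x)² = (3×0.0680)² = 0.0416;  (½·δs/s)² = (0.5×0.0500)² = 0.000625;  (1·δb/b)² = (1×0.120)² = 0.0144
δQ/Q = √(0.0584) = 0.242
Q = 1.32e+08, so δQ = 0.242 × 1.32e+08 = 3.18e+07.

3.18e+07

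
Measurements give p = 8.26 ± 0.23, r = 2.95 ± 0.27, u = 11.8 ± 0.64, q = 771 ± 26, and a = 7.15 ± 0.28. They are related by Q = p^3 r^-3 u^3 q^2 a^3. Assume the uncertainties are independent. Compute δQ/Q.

0.357

Q is a product of powers, so relative uncertainties combine in quadrature:
  (3·δp/p)² = (3×0.0278)² = 0.00698;  (-3·δr/r)² = (-3×0.0915)² = 0.0754;  (3·δu/u)² = (3×0.0542)² = 0.0265;  (2·δq/q)² = (2×0.0337)² = 0.00455;  (3·δa/a)² = (3×0.0392)² = 0.0138
δQ/Q = √(0.127) = 0.357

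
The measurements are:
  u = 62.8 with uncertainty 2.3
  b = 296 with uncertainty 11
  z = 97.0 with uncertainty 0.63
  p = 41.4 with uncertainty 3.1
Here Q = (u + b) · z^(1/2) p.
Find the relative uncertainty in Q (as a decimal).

Let w = u + b = 359. δw = √(δu² + δb²) = √(5.29 + 121) = 11.2, so δw/w = 0.0313.
Q is then a monomial in w, z, p:
δQ/Q = √((δw/w)² + (½·δz/z)² + (1·δp/p)²) = √(0.000981 + 1.05e-05 + 0.00561) = 0.0812

0.0812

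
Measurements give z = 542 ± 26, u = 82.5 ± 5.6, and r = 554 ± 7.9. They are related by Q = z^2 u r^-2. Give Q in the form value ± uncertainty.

Q is a product of powers, so relative uncertainties combine in quadrature:
  (2·δz/z)² = (2×0.0480)² = 0.00920;  (1·δu/u)² = (1×0.0679)² = 0.00461;  (-2·δr/r)² = (-2×0.0143)² = 0.000813
δQ/Q = √(0.0146) = 0.121
Q = 79.0, so δQ = 0.121 × 79.0 = 9.55.

79.0 ± 9.55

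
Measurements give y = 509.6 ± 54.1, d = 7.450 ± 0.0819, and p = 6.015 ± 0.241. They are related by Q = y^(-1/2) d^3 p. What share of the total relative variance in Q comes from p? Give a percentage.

(δQ/Q)² = (−½·δy/y)² + (3·δd/d)² + (1·δp/p)²
  y term: (-0.5×0.106)² = 0.00282
  d term: (3×0.0110)² = 0.00109
  p term: (1×0.0401)² = 0.00161
Total = 0.00551. Share from p = 0.00161/0.00551 = 0.291.

29.1%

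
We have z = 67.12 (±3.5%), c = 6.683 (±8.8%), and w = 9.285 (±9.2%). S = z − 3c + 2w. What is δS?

Each term contributes (cᵢ δxᵢ)² to (δS)²:
  (δz)² = 5.52;  (3·δc)² = 3.11;  (2·δw)² = 2.92
δS = √(11.6) = 3.40

3.40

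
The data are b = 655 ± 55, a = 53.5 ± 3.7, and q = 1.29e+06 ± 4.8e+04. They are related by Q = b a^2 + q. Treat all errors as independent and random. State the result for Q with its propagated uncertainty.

Let p = b·a^2 = 1.87e+06. δp/p = √((1·δb/b)² + (2·δa/a)²) = √(0.00705 + 0.0191) = 0.162, so δp = 3.03e+05.
Q = p + q: δQ = √(δp² + δq²) = √(9.2e+10 + 2.3e+09) = 3.07e+05
Q = 3.16e+06.

(3.16 ± 0.307) × 10^6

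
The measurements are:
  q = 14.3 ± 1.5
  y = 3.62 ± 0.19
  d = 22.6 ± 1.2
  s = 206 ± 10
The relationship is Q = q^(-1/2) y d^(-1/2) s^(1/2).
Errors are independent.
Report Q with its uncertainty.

Since Q is a product/quotient, work with relative uncertainties:
  (−½·δq/q)² = (-0.5×0.105)² = 0.00275;  (1·δy/y)² = (1×0.0525)² = 0.00275;  (−½·δd/d)² = (-0.5×0.0531)² = 0.000705;  (½·δs/s)² = (0.5×0.0485)² = 0.000589
δQ/Q = √(0.00680) = 0.0825
Q = 2.89, so δQ = 0.0825 × 2.89 = 0.238.

2.89 ± 0.238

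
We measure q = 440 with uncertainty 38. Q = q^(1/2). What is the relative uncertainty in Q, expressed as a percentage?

4.32%

Relative error in a monomial: (δQ/Q)² = Σ (nᵢ · δxᵢ/xᵢ)².
  (½·δq/q)² = (0.5×0.0864)² = 0.00186
δQ/Q = √(0.00186) = 0.0432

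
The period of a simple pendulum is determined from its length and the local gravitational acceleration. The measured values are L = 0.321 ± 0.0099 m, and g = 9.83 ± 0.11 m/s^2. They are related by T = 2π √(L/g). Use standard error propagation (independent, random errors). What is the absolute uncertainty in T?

T is a product of powers, so relative uncertainties combine in quadrature:
  (½·δL/L)² = (0.5×0.0308)² = 0.000238;  (−½·δg/g)² = (-0.5×0.0112)² = 3.13e-05
δT/T = √(0.000269) = 0.0164
T = 1.14 s, so δT = 0.0164 × 1.14 = 0.0186 s.

0.0186 s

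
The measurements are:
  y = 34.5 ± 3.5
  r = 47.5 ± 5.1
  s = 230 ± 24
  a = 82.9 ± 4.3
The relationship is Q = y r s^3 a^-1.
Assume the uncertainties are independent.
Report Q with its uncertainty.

(2.41 ± 0.842) × 10^8

Q is a product of powers, so relative uncertainties combine in quadrature:
  (1·δy/y)² = (1×0.101)² = 0.0103;  (1·δr/r)² = (1×0.107)² = 0.0115;  (3·δs/s)² = (3×0.104)² = 0.0980;  (-1·δa/a)² = (-1×0.0519)² = 0.00269
δQ/Q = √(0.123) = 0.350
Q = 2.41e+08, so δQ = 0.350 × 2.41e+08 = 8.42e+07.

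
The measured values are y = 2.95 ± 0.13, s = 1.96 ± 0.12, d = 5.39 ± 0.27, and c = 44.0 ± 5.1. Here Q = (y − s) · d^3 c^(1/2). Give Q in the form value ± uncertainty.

Let u = y − s = 0.990. δu = √(δy² + δs²) = √(0.0169 + 0.0144) = 0.177, so δu/u = 0.179.
Q is then a monomial in u, d, c:
δQ/Q = √((δu/u)² + (3·δd/d)² + (½·δc/c)²) = √(0.0319 + 0.0226 + 0.00336) = 0.241
Q = 1030, so δQ = 0.241 × 1030 = 247.

1030 ± 247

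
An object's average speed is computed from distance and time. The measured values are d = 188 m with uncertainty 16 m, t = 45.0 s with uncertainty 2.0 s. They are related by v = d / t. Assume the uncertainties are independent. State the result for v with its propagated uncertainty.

4.18 ± 0.401 m/s

For a monomial v ∝ d, t^-1, fractional errors add in quadrature:
  (1·δd/d)² = (1×0.0851)² = 0.00724;  (-1·δt/t)² = (-1×0.0444)² = 0.00198
δv/v = √(0.00922) = 0.0960
v = 4.18 m/s, so δv = 0.0960 × 4.18 = 0.401 m/s.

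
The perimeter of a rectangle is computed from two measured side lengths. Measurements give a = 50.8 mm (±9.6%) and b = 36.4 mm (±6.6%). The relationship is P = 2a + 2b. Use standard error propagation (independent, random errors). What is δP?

10.9 mm

Sums and differences: (δP)² = Σ (cᵢ δxᵢ)².
  (2·δa)² = 95.1;  (2·δb)² = 23.1
δP = √(118) = 10.9 mm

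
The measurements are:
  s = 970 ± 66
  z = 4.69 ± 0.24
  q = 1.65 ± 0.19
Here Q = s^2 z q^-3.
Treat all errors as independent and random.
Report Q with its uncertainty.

Relative error in a monomial: (δQ/Q)² = Σ (nᵢ · δxᵢ/xᵢ)².
  (2·δs/s)² = (2×0.0680)² = 0.0185;  (1·δz/z)² = (1×0.0512)² = 0.00262;  (-3·δq/q)² = (-3×0.115)² = 0.119
δQ/Q = √(0.140) = 0.375
Q = 9.82e+05, so δQ = 0.375 × 9.82e+05 = 3.68e+05.

(9.82 ± 3.68) × 10^5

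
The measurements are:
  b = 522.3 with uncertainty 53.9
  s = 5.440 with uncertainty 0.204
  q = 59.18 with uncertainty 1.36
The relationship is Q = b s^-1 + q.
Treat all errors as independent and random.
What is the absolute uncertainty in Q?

10.6

Let p = b·s^-1 = 96.01. δp/p = √((1·δb/b)² + (-1·δs/s)²) = √(0.0106 + 0.00141) = 0.110, so δp = 10.5.
Q = p + q: δQ = √(δp² + δq²) = √(111 + 1.85) = 10.6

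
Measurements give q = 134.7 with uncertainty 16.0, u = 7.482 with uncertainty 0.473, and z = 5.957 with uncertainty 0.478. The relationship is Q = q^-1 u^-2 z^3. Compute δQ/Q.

Each factor contributes (exponent × relative error)² to (δQ/Q)²:
  (-1·δq/q)² = (-1×0.119)² = 0.0141;  (-2·δu/u)² = (-2×0.0632)² = 0.0160;  (3·δz/z)² = (3×0.0802)² = 0.0579
δQ/Q = √(0.0880) = 0.297

0.297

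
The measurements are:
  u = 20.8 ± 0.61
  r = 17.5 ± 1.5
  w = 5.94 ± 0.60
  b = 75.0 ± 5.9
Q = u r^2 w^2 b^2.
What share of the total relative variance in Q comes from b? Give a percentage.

(δQ/Q)² = (1·δu/u)² + (2·δr/r)² + (2·δw/w)² + (2·δb/b)²
  u term: (1×0.0293)² = 0.000860
  r term: (2×0.0857)² = 0.0294
  w term: (2×0.101)² = 0.0408
  b term: (2×0.0787)² = 0.0248
Total = 0.0958. Share from b = 0.0248/0.0958 = 0.258.

25.8%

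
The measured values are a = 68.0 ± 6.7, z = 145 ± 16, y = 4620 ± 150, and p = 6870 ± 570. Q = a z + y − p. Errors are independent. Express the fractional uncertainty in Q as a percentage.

Let w = a·z = 9860. δw/w = √((1·δa/a)² + (1·δz/z)²) = √(0.00971 + 0.0122) = 0.148, so δw = 1460.
Q = w + y − p: δQ = √(δw² + δy² + δp²) = √(2.13e+06 + 22500 + 3.25e+05) = 1570
Q = 7610, so δQ/Q = 1570/7610 = 0.207.

20.7%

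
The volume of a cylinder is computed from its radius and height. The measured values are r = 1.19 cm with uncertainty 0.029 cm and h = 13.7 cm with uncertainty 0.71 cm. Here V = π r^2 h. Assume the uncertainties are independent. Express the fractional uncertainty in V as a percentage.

Each factor contributes (exponent × relative error)² to (δV/V)²:
  (2·δr/r)² = (2×0.0244)² = 0.00238;  (1·δh/h)² = (1×0.0518)² = 0.00269
δV/V = √(0.00506) = 0.0711

7.11%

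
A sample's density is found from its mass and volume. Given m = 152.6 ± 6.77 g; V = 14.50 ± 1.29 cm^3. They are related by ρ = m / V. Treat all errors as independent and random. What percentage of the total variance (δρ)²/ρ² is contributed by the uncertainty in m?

19.9%

(δρ/ρ)² = (1·δm/m)² + (-1·δV/V)²
  m term: (1×0.0444)² = 0.00197
  V term: (-1×0.0890)² = 0.00791
Total = 0.00988. Share from m = 0.00197/0.00988 = 0.199.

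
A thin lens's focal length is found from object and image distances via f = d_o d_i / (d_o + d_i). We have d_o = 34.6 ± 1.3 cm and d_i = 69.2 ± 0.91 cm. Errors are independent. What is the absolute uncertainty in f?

∂f/∂d_o = (d_i/(d_o+d_i))² = 0.444;  ∂f/∂d_i = (d_o/(d_o+d_i))² = 0.111
δf = √((∂f/∂d_o · δd_o)² + (∂f/∂d_i · δd_i)²) = √(0.334 + 0.0102) = 0.587 cm

0.587 cm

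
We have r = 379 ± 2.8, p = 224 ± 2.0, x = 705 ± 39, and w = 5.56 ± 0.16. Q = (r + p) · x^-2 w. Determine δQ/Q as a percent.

Let u = r + p = 603. δu = √(δr² + δp²) = √(7.84 + 4.00) = 3.44, so δu/u = 0.00571.
Q is then a monomial in u, x, w:
δQ/Q = √((δu/u)² + (-2·δx/x)² + (1·δw/w)²) = √(3.26e-05 + 0.0122 + 0.000828) = 0.114

11.4%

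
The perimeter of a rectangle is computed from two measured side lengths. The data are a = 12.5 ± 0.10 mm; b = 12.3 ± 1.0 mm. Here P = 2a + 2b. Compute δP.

2.01 mm

For a sum/difference, combine absolute errors in quadrature:
  (2·δa)² = 0.0400;  (2·δb)² = 4.00
δP = √(4.04) = 2.01 mm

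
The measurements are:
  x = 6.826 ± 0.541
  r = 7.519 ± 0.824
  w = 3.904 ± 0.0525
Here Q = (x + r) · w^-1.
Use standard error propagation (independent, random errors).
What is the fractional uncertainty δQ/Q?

Let u = x + r = 14.34. δu = √(δx² + δr²) = √(0.293 + 0.679) = 0.986, so δu/u = 0.0687.
Q is then a monomial in u, w:
δQ/Q = √((δu/u)² + (-1·δw/w)²) = √(0.00472 + 0.000181) = 0.0700

0.0700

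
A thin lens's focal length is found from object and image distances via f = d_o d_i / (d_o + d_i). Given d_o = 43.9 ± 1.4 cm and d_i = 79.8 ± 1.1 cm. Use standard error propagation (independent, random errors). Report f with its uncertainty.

∂f/∂d_o = (d_i/(d_o+d_i))² = 0.416;  ∂f/∂d_i = (d_o/(d_o+d_i))² = 0.126
δf = √((∂f/∂d_o · δd_o)² + (∂f/∂d_i · δd_i)²) = √(0.339 + 0.0192) = 0.599 cm
f = 28.3 cm.

28.3 ± 0.599 cm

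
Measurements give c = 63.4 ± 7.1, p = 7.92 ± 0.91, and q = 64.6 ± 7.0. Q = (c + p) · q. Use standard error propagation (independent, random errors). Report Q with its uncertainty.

4610 ± 680

Let u = c + p = 71.3. δu = √(δc² + δp²) = √(50.4 + 0.828) = 7.16, so δu/u = 0.100.
Q is then a monomial in u, q:
δQ/Q = √((δu/u)² + (1·δq/q)²) = √(0.0101 + 0.0117) = 0.148
Q = 4610, so δQ = 0.148 × 4610 = 680.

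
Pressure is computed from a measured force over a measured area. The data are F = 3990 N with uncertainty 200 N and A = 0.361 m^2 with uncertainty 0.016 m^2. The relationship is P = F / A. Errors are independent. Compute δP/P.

0.0669

P is a product of powers, so relative uncertainties combine in quadrature:
  (1·δF/F)² = (1×0.0501)² = 0.00251;  (-1·δA/A)² = (-1×0.0443)² = 0.00196
δP/P = √(0.00448) = 0.0669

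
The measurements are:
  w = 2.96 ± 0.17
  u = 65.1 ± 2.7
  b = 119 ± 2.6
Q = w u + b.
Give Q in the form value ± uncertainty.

312 ± 13.9

Let p = w·u = 193. δp/p = √((1·δw/w)² + (1·δu/u)²) = √(0.00330 + 0.00172) = 0.0708, so δp = 13.7.
Q = p + b: δQ = √(δp² + δb²) = √(186 + 6.76) = 13.9
Q = 312.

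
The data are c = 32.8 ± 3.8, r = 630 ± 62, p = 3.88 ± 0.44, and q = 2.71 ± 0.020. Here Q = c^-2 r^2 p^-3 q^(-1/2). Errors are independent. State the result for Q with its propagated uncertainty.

3.84 ± 1.75

Products/powers → add relative errors in quadrature, weighted by exponent:
  (-2·δc/c)² = (-2×0.116)² = 0.0537;  (2·δr/r)² = (2×0.0984)² = 0.0387;  (-3·δp/p)² = (-3×0.113)² = 0.116;  (−½·δq/q)² = (-0.5×0.00738)² = 1.36e-05
δQ/Q = √(0.208) = 0.456
Q = 3.84, so δQ = 0.456 × 3.84 = 1.75.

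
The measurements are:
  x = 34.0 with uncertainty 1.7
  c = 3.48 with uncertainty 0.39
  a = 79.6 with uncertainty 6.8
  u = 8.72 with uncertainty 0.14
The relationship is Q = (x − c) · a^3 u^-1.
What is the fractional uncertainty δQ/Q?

Let w = x − c = 30.5. δw = √(δx² + δc²) = √(2.89 + 0.152) = 1.74, so δw/w = 0.0571.
Q is then a monomial in w, a, u:
δQ/Q = √((δw/w)² + (3·δa/a)² + (-1·δu/u)²) = √(0.00327 + 0.0657 + 0.000258) = 0.263

0.263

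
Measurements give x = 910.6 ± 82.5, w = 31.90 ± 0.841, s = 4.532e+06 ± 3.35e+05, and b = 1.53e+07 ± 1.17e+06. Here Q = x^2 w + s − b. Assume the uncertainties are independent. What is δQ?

Let p = x^2·w = 2.645e+07. δp/p = √((2·δx/x)² + (1·δw/w)²) = √(0.0328 + 0.000695) = 0.183, so δp = 4.84e+06.
Q = p + s − b: δQ = √(δp² + δs² + δb²) = √(2.35e+13 + 1.12e+11 + 1.37e+12) = 4.99e+06

4.99e+06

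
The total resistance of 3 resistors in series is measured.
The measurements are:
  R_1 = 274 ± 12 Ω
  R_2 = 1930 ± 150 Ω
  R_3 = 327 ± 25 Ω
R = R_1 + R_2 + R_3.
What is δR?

153 Ω

For a sum/difference, combine absolute errors in quadrature:
  (δR_1)² = 144;  (δR_2)² = 22500;  (δR_3)² = 625
δR = √(23300) = 153 Ω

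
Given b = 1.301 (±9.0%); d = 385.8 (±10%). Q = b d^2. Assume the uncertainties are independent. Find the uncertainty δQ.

42500

Q is a product of powers, so relative uncertainties combine in quadrature:
  (1·δb/b)² = (1×0.0900)² = 0.00810;  (2·δd/d)² = (2×0.100)² = 0.0400
δQ/Q = √(0.0481) = 0.219
Q = 193600, so δQ = 0.219 × 193600 = 42500.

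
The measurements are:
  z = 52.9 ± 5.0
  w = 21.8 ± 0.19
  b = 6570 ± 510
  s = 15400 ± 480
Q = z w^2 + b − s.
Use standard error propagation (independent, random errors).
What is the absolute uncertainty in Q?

2520

Let p = z·w^2 = 25100. δp/p = √((1·δz/z)² + (2·δw/w)²) = √(0.00893 + 0.000304) = 0.0961, so δp = 2420.
Q = p + b − s: δQ = √(δp² + δb² + δs²) = √(5.84e+06 + 2.6e+05 + 2.3e+05) = 2520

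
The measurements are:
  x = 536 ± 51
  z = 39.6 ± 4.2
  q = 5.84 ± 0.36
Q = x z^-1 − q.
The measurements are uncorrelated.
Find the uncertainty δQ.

1.96

Let p = x·z^-1 = 13.5. δp/p = √((1·δx/x)² + (-1·δz/z)²) = √(0.00905 + 0.0112) = 0.142, so δp = 1.93.
Q = p − q: δQ = √(δp² + δq²) = √(3.72 + 0.130) = 1.96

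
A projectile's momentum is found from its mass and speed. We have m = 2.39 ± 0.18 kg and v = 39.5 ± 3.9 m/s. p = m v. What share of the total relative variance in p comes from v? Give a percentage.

(δp/p)² = (1·δm/m)² + (1·δv/v)²
  m term: (1×0.0753)² = 0.00567
  v term: (1×0.0987)² = 0.00975
Total = 0.0154. Share from v = 0.00975/0.0154 = 0.632.

63.2%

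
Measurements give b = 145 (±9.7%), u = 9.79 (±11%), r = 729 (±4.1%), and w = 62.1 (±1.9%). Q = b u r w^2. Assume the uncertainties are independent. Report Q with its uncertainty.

Products/powers → add relative errors in quadrature, weighted by exponent:
  (1·δb/b)² = (1×0.0970)² = 0.00941;  (1·δu/u)² = (1×0.110)² = 0.0121;  (1·δr/r)² = (1×0.0410)² = 0.00168;  (2·δw/w)² = (2×0.0190)² = 0.00144
δQ/Q = √(0.0246) = 0.157
Q = 3.99e+09, so δQ = 0.157 × 3.99e+09 = 6.26e+08.

(3.99 ± 0.626) × 10^9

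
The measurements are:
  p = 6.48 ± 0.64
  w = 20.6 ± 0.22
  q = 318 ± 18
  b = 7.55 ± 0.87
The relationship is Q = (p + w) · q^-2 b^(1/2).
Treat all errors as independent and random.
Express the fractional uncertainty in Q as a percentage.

Let u = p + w = 27.1. δu = √(δp² + δw²) = √(0.410 + 0.0484) = 0.677, so δu/u = 0.0250.
Q is then a monomial in u, q, b:
δQ/Q = √((δu/u)² + (-2·δq/q)² + (½·δb/b)²) = √(0.000625 + 0.0128 + 0.00332) = 0.129

12.9%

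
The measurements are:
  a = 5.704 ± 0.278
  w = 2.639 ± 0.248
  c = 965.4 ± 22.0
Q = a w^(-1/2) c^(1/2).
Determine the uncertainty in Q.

7.49

Products/powers → add relative errors in quadrature, weighted by exponent:
  (1·δa/a)² = (1×0.0487)² = 0.00238;  (−½·δw/w)² = (-0.5×0.0940)² = 0.00221;  (½·δc/c)² = (0.5×0.0228)² = 0.000130
δQ/Q = √(0.00471) = 0.0687
Q = 109.1, so δQ = 0.0687 × 109.1 = 7.49.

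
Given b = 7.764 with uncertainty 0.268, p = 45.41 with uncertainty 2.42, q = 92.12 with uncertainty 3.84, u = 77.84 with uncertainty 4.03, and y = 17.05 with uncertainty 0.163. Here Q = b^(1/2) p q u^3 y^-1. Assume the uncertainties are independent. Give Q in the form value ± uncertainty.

Since Q is a product/quotient, work with relative uncertainties:
  (½·δb/b)² = (0.5×0.0345)² = 0.000298;  (1·δp/p)² = (1×0.0533)² = 0.00284;  (1·δq/q)² = (1×0.0417)² = 0.00174;  (3·δu/u)² = (3×0.0518)² = 0.0241;  (-1·δy/y)² = (-1×0.00956)² = 9.14e-05
δQ/Q = √(0.0291) = 0.171
Q = 3.224e+08, so δQ = 0.171 × 3.224e+08 = 5.5e+07.

(3.224 ± 0.550) × 10^8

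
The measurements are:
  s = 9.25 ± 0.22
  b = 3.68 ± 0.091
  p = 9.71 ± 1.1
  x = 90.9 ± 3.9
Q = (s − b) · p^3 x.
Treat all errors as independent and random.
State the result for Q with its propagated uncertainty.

Let u = s − b = 5.57. δu = √(δs² + δb²) = √(0.0484 + 0.00828) = 0.238, so δu/u = 0.0427.
Q is then a monomial in u, p, x:
δQ/Q = √((δu/u)² + (3·δp/p)² + (1·δx/x)²) = √(0.00183 + 0.116 + 0.00184) = 0.345
Q = 4.64e+05, so δQ = 0.345 × 4.64e+05 = 1.6e+05.

(4.64 ± 1.60) × 10^5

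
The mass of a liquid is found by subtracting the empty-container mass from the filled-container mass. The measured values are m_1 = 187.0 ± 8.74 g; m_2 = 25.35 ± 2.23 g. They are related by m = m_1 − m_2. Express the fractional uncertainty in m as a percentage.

5.58%

Each term contributes (cᵢ δxᵢ)² to (δm)²:
  (δm_1)² = 76.4;  (δm_2)² = 4.97
δm = √(81.4) = 9.02 g
m = 161.7 g, so δm/m = 9.02/161.7 = 0.0558.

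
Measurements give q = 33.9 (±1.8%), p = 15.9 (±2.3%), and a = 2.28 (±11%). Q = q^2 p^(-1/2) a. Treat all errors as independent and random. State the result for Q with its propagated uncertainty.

657 ± 76.4

Each factor contributes (exponent × relative error)² to (δQ/Q)²:
  (2·δq/q)² = (2×0.0180)² = 0.00130;  (−½·δp/p)² = (-0.5×0.0230)² = 0.000132;  (1·δa/a)² = (1×0.110)² = 0.0121
δQ/Q = √(0.0135) = 0.116
Q = 657, so δQ = 0.116 × 657 = 76.4.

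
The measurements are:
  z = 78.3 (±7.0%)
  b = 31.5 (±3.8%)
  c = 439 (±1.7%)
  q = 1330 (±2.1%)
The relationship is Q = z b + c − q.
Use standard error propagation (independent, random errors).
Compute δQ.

Let p = z·b = 2470. δp/p = √((1·δz/z)² + (1·δb/b)²) = √(0.00490 + 0.00144) = 0.0796, so δp = 196.
Q = p + c − q: δQ = √(δp² + δc² + δq²) = √(38600 + 55.7 + 780) = 199

199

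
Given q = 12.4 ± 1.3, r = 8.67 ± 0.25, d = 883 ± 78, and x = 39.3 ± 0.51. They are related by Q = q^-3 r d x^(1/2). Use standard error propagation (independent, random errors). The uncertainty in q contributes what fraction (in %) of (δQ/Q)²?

91.9%

(δQ/Q)² = (-3·δq/q)² + (1·δr/r)² + (1·δd/d)² + (½·δx/x)²
  q term: (-3×0.105)² = 0.0989
  r term: (1×0.0288)² = 0.000831
  d term: (1×0.0883)² = 0.00780
  x term: (0.5×0.0130)² = 4.21e-05
Total = 0.108. Share from q = 0.0989/0.108 = 0.919.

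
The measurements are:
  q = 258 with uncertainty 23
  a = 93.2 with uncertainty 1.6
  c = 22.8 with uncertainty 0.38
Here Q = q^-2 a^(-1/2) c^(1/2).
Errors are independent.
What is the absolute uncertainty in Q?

1.33e-06

Relative error in a monomial: (δQ/Q)² = Σ (nᵢ · δxᵢ/xᵢ)².
  (-2·δq/q)² = (-2×0.0891)² = 0.0318;  (−½·δa/a)² = (-0.5×0.0172)² = 7.37e-05;  (½·δc/c)² = (0.5×0.0167)² = 6.94e-05
δQ/Q = √(0.0319) = 0.179
Q = 7.43e-06, so δQ = 0.179 × 7.43e-06 = 1.33e-06.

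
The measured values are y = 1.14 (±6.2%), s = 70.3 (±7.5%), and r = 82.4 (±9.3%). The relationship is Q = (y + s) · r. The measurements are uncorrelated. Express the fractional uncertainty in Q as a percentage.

Let u = y + s = 71.4. δu = √(δy² + δs²) = √(0.00500 + 27.8) = 5.27, so δu/u = 0.0738.
Q is then a monomial in u, r:
δQ/Q = √((δu/u)² + (1·δr/r)²) = √(0.00545 + 0.00865) = 0.119

11.9%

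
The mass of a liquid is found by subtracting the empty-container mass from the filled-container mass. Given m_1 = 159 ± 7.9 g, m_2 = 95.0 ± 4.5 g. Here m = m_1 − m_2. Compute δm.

Each term contributes (cᵢ δxᵢ)² to (δm)²:
  (δm_1)² = 62.4;  (δm_2)² = 20.2
δm = √(82.7) = 9.09 g

9.09 g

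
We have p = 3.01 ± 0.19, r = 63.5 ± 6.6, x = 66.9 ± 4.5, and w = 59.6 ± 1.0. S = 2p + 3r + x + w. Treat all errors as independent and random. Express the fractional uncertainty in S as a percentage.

Absolute uncertainties add in quadrature for a linear combination:
  (2·δp)² = 0.144;  (3·δr)² = 392;  (δx)² = 20.2;  (δw)² = 1.00
δS = √(413) = 20.3
S = 323, so δS/S = 20.3/323 = 0.0629.

6.29%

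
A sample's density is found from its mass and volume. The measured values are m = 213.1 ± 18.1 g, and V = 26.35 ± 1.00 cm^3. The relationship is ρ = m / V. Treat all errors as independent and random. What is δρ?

Since ρ is a product/quotient, work with relative uncertainties:
  (1·δm/m)² = (1×0.0849)² = 0.00721;  (-1·δV/V)² = (-1×0.0380)² = 0.00144
δρ/ρ = √(0.00865) = 0.0930
ρ = 8.087 g/cm^3, so δρ = 0.0930 × 8.087 = 0.752 g/cm^3.

0.752 g/cm^3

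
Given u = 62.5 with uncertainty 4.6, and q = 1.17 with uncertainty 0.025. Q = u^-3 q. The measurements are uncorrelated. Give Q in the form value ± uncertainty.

Each factor contributes (exponent × relative error)² to (δQ/Q)²:
  (-3·δu/u)² = (-3×0.0736)² = 0.0488;  (1·δq/q)² = (1×0.0214)² = 0.000457
δQ/Q = √(0.0492) = 0.222
Q = 4.79e-06, so δQ = 0.222 × 4.79e-06 = 1.06e-06.

(4.79 ± 1.06) × 10^-6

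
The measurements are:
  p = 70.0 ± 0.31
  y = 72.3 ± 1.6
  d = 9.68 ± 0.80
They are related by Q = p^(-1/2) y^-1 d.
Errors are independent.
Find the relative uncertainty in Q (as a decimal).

0.0856

Products/powers → add relative errors in quadrature, weighted by exponent:
  (−½·δp/p)² = (-0.5×0.00443)² = 4.9e-06;  (-1·δy/y)² = (-1×0.0221)² = 0.000490;  (1·δd/d)² = (1×0.0826)² = 0.00683
δQ/Q = √(0.00732) = 0.0856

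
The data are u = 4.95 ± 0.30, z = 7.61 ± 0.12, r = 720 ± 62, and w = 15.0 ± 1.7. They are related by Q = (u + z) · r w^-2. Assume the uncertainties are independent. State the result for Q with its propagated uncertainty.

40.2 ± 9.80

Let h = u + z = 12.6. δh = √(δu² + δz²) = √(0.0900 + 0.0144) = 0.323, so δh/h = 0.0257.
Q is then a monomial in h, r, w:
δQ/Q = √((δh/h)² + (1·δr/r)² + (-2·δw/w)²) = √(0.000662 + 0.00742 + 0.0514) = 0.244
Q = 40.2, so δQ = 0.244 × 40.2 = 9.80.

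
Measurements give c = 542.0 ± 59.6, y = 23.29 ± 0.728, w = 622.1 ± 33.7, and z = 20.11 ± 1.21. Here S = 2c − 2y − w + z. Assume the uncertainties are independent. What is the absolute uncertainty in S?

Absolute uncertainties add in quadrature for a linear combination:
  (2·δc)² = 14200;  (2·δy)² = 2.12;  (δw)² = 1140;  (δz)² = 1.46
δS = √(15300) = 124

124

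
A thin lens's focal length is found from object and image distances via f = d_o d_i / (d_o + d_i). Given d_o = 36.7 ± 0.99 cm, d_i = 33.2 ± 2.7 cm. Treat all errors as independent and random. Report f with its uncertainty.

17.4 ± 0.777 cm

∂f/∂d_o = (d_i/(d_o+d_i))² = 0.226;  ∂f/∂d_i = (d_o/(d_o+d_i))² = 0.276
δf = √((∂f/∂d_o · δd_o)² + (∂f/∂d_i · δd_i)²) = √(0.0499 + 0.554) = 0.777 cm
f = 17.4 cm.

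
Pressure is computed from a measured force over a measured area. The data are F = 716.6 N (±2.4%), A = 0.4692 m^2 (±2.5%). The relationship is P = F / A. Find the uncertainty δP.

52.9 Pa

Each factor contributes (exponent × relative error)² to (δP/P)²:
  (1·δF/F)² = (1×0.0240)² = 0.000576;  (-1·δA/A)² = (-1×0.0250)² = 0.000625
δP/P = √(0.00120) = 0.0347
P = 1527 Pa, so δP = 0.0347 × 1527 = 52.9 Pa.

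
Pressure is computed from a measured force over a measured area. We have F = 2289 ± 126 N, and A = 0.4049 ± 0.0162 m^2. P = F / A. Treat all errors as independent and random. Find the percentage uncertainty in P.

P is a product of powers, so relative uncertainties combine in quadrature:
  (1·δF/F)² = (1×0.0550)² = 0.00303;  (-1·δA/A)² = (-1×0.0400)² = 0.00160
δP/P = √(0.00463) = 0.0681

6.81%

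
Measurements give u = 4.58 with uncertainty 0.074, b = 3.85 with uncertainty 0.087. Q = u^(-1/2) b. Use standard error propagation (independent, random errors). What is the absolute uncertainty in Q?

0.0432

Products/powers → add relative errors in quadrature, weighted by exponent:
  (−½·δu/u)² = (-0.5×0.0162)² = 6.53e-05;  (1·δb/b)² = (1×0.0226)² = 0.000511
δQ/Q = √(0.000576) = 0.0240
Q = 1.80, so δQ = 0.0240 × 1.80 = 0.0432.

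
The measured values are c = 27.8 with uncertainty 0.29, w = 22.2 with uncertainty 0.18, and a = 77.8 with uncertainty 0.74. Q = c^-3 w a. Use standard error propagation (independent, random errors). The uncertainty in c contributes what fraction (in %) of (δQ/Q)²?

86.2%

(δQ/Q)² = (-3·δc/c)² + (1·δw/w)² + (1·δa/a)²
  c term: (-3×0.0104)² = 0.000979
  w term: (1×0.00811)² = 6.57e-05
  a term: (1×0.00951)² = 9.05e-05
Total = 0.00114. Share from c = 0.000979/0.00114 = 0.862.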